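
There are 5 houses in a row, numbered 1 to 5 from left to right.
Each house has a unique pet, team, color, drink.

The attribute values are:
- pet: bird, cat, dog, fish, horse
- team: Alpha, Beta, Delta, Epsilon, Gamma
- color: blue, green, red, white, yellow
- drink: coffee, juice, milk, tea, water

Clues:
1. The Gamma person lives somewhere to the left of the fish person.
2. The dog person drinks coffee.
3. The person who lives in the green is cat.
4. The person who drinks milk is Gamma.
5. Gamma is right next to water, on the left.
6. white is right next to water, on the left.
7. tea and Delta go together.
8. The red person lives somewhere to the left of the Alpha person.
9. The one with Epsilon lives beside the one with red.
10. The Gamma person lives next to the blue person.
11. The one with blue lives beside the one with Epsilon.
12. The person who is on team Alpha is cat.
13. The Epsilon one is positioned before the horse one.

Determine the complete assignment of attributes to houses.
Solution:

House | Pet | Team | Color | Drink
----------------------------------
  1   | bird | Gamma | white | milk
  2   | fish | Beta | blue | water
  3   | dog | Epsilon | yellow | coffee
  4   | horse | Delta | red | tea
  5   | cat | Alpha | green | juice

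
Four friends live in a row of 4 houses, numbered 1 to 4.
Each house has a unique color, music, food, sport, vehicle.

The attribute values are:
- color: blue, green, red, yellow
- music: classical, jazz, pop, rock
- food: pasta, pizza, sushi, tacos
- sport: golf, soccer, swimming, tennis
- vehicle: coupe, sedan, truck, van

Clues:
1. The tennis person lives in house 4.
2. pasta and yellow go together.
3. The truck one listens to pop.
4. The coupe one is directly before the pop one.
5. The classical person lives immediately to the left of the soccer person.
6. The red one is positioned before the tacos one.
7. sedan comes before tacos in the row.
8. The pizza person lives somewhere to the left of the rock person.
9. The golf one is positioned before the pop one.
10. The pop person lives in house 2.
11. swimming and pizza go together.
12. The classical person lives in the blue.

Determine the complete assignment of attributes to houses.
Solution:

House | Color | Music | Food | Sport | Vehicle
----------------------------------------------
  1   | blue | classical | sushi | golf | coupe
  2   | yellow | pop | pasta | soccer | truck
  3   | red | jazz | pizza | swimming | sedan
  4   | green | rock | tacos | tennis | van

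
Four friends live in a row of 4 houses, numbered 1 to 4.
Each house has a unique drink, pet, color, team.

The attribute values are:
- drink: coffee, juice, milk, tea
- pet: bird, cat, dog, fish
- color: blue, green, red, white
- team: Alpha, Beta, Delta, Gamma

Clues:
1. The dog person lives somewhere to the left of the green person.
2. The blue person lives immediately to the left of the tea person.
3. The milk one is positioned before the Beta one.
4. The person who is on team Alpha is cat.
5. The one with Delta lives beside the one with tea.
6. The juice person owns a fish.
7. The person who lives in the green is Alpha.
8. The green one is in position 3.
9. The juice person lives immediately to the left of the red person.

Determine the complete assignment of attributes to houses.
Solution:

House | Drink | Pet | Color | Team
----------------------------------
  1   | juice | fish | blue | Delta
  2   | tea | dog | red | Gamma
  3   | milk | cat | green | Alpha
  4   | coffee | bird | white | Beta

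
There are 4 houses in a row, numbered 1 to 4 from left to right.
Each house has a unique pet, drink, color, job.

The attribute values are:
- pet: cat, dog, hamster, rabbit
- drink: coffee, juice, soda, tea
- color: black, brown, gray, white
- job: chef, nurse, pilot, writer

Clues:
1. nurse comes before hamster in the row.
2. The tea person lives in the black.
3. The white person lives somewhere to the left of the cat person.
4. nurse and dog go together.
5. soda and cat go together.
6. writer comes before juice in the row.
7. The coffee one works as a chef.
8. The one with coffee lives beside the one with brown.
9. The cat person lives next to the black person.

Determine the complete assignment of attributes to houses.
Solution:

House | Pet | Drink | Color | Job
---------------------------------
  1   | rabbit | coffee | white | chef
  2   | cat | soda | brown | writer
  3   | dog | tea | black | nurse
  4   | hamster | juice | gray | pilot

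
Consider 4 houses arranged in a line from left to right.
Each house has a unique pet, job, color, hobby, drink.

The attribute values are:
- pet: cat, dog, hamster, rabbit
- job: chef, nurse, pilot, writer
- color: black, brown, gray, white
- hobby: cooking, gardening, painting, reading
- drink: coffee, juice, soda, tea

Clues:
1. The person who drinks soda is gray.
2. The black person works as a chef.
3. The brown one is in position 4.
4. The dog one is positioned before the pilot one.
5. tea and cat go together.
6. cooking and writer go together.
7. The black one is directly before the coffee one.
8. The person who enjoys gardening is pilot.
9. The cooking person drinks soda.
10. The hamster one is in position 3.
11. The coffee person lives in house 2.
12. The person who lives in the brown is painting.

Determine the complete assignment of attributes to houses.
Solution:

House | Pet | Job | Color | Hobby | Drink
-----------------------------------------
  1   | dog | chef | black | reading | juice
  2   | rabbit | pilot | white | gardening | coffee
  3   | hamster | writer | gray | cooking | soda
  4   | cat | nurse | brown | painting | tea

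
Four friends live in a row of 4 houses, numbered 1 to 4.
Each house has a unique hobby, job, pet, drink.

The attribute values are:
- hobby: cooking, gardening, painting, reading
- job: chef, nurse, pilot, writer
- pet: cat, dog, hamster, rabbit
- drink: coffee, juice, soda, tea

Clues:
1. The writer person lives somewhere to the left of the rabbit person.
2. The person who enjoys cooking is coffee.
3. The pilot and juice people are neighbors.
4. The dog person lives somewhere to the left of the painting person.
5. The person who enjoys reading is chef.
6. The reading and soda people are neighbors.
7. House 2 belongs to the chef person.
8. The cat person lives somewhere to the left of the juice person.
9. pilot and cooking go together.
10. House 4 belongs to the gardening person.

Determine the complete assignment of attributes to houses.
Solution:

House | Hobby | Job | Pet | Drink
---------------------------------
  1   | cooking | pilot | cat | coffee
  2   | reading | chef | dog | juice
  3   | painting | writer | hamster | soda
  4   | gardening | nurse | rabbit | tea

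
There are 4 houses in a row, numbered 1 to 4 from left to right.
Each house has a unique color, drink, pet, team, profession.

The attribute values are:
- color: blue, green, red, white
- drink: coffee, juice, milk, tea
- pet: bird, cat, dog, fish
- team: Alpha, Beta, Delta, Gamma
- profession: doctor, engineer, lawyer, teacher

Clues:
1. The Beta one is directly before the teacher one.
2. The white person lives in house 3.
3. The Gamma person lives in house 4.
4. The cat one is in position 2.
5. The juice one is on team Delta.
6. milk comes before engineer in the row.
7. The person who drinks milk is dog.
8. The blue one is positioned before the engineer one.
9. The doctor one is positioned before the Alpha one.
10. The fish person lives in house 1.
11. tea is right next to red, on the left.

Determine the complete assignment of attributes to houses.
Solution:

House | Color | Drink | Pet | Team | Profession
-----------------------------------------------
  1   | blue | tea | fish | Beta | doctor
  2   | red | juice | cat | Delta | teacher
  3   | white | milk | dog | Alpha | lawyer
  4   | green | coffee | bird | Gamma | engineer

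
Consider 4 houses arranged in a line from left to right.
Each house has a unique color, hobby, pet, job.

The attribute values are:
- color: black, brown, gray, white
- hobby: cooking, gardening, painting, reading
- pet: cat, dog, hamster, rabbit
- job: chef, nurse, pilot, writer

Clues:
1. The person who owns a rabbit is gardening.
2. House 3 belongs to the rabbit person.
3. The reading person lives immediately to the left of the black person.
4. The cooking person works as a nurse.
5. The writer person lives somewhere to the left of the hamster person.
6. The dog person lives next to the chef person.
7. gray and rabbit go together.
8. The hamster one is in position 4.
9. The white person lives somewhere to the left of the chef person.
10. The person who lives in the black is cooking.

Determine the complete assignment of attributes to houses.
Solution:

House | Color | Hobby | Pet | Job
---------------------------------
  1   | white | reading | cat | writer
  2   | black | cooking | dog | nurse
  3   | gray | gardening | rabbit | chef
  4   | brown | painting | hamster | pilot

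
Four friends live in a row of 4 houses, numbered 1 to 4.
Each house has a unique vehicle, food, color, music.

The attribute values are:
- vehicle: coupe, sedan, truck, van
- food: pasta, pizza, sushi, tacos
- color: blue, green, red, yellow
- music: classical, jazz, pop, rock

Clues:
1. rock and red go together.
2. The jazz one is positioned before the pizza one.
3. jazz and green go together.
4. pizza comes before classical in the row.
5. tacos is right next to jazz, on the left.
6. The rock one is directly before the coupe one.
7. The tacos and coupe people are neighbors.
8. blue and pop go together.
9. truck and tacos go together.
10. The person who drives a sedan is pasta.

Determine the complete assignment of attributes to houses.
Solution:

House | Vehicle | Food | Color | Music
--------------------------------------
  1   | truck | tacos | red | rock
  2   | coupe | sushi | green | jazz
  3   | van | pizza | blue | pop
  4   | sedan | pasta | yellow | classical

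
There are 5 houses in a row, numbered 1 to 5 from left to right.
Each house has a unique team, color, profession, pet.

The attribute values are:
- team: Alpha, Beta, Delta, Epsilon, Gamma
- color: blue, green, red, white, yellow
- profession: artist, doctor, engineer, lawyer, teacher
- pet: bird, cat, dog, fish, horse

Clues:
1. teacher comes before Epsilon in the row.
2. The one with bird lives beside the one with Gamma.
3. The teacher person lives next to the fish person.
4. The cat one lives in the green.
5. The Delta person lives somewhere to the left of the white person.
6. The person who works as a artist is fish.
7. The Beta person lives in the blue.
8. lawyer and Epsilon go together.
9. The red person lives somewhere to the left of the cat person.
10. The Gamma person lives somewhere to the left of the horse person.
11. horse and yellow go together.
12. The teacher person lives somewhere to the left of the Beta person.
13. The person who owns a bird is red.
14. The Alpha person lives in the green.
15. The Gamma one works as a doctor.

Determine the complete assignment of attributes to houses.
Solution:

House | Team | Color | Profession | Pet
---------------------------------------
  1   | Delta | red | engineer | bird
  2   | Gamma | white | doctor | dog
  3   | Alpha | green | teacher | cat
  4   | Beta | blue | artist | fish
  5   | Epsilon | yellow | lawyer | horse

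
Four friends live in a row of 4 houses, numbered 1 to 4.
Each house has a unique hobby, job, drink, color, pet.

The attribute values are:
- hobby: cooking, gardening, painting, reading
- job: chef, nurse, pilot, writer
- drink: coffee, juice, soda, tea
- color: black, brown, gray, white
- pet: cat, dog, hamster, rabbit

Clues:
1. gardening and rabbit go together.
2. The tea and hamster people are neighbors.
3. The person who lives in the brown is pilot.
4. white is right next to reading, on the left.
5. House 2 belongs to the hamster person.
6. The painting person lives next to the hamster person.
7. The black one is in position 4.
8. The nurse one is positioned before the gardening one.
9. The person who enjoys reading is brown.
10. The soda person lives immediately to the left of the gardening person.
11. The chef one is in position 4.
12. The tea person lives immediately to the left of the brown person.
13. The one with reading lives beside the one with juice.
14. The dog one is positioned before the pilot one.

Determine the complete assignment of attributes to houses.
Solution:

House | Hobby | Job | Drink | Color | Pet
-----------------------------------------
  1   | painting | nurse | tea | white | dog
  2   | reading | pilot | soda | brown | hamster
  3   | gardening | writer | juice | gray | rabbit
  4   | cooking | chef | coffee | black | cat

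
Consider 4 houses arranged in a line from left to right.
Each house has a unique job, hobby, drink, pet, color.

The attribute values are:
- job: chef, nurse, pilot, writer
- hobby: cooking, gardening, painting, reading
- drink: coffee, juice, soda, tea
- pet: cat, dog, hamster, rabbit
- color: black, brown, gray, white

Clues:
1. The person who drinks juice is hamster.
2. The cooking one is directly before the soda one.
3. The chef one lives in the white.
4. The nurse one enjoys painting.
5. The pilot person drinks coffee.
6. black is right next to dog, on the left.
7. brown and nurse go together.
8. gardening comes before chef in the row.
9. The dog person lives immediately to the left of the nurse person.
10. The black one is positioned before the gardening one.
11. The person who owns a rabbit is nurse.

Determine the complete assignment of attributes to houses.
Solution:

House | Job | Hobby | Drink | Pet | Color
-----------------------------------------
  1   | pilot | cooking | coffee | cat | black
  2   | writer | gardening | soda | dog | gray
  3   | nurse | painting | tea | rabbit | brown
  4   | chef | reading | juice | hamster | white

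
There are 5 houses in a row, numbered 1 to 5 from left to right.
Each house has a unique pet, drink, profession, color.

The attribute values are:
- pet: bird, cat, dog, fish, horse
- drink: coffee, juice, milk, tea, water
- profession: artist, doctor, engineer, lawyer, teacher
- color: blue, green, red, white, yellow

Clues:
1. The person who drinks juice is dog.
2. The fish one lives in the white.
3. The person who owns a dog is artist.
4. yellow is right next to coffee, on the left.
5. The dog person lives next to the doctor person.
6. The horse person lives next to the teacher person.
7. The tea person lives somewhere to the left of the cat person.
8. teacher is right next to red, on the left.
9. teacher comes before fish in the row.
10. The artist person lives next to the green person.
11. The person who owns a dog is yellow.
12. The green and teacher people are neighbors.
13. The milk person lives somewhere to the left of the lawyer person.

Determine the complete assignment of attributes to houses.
Solution:

House | Pet | Drink | Profession | Color
----------------------------------------
  1   | dog | juice | artist | yellow
  2   | horse | coffee | doctor | green
  3   | bird | tea | teacher | blue
  4   | cat | milk | engineer | red
  5   | fish | water | lawyer | white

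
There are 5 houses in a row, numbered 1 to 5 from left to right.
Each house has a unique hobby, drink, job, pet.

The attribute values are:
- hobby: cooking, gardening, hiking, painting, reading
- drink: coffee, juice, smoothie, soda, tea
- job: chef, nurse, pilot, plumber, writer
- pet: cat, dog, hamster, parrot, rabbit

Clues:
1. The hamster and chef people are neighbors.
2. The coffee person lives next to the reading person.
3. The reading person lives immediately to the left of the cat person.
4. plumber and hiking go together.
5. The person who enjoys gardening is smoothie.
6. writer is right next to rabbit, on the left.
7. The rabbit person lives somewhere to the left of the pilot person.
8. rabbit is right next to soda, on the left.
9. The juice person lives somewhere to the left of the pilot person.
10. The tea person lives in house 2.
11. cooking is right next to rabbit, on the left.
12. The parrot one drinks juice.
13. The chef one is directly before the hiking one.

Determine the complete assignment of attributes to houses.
Solution:

House | Hobby | Drink | Job | Pet
---------------------------------
  1   | cooking | coffee | writer | hamster
  2   | reading | tea | chef | rabbit
  3   | hiking | soda | plumber | cat
  4   | painting | juice | nurse | parrot
  5   | gardening | smoothie | pilot | dog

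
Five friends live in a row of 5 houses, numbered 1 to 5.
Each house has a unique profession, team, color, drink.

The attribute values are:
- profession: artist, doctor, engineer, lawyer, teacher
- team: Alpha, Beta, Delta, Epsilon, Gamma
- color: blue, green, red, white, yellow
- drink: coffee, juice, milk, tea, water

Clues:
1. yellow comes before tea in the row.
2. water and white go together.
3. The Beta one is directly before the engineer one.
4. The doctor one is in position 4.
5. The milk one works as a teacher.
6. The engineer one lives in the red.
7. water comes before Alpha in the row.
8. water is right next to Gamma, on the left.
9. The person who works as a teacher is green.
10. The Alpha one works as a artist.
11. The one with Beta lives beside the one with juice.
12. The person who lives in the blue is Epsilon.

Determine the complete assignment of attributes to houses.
Solution:

House | Profession | Team | Color | Drink
-----------------------------------------
  1   | lawyer | Beta | white | water
  2   | engineer | Gamma | red | juice
  3   | artist | Alpha | yellow | coffee
  4   | doctor | Epsilon | blue | tea
  5   | teacher | Delta | green | milk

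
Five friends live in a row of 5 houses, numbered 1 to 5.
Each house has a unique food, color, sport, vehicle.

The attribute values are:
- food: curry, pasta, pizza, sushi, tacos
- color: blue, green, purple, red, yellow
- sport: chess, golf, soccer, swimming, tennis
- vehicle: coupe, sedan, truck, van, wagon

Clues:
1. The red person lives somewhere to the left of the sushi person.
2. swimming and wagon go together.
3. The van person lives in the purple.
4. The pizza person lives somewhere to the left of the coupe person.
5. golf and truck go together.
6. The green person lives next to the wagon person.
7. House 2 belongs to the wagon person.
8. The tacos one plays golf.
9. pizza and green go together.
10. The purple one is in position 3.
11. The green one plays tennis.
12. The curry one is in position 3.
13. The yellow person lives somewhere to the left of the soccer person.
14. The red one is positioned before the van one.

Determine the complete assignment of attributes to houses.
Solution:

House | Food | Color | Sport | Vehicle
--------------------------------------
  1   | pizza | green | tennis | sedan
  2   | pasta | red | swimming | wagon
  3   | curry | purple | chess | van
  4   | tacos | yellow | golf | truck
  5   | sushi | blue | soccer | coupe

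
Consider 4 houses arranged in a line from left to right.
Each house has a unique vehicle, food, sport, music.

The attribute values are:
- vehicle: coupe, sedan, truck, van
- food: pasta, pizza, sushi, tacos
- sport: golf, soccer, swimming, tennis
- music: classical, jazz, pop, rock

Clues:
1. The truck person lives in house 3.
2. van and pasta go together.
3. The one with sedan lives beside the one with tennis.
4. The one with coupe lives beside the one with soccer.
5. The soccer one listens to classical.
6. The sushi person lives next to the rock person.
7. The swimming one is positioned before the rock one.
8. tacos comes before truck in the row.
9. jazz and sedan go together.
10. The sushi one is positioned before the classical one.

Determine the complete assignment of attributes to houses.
Solution:

House | Vehicle | Food | Sport | Music
--------------------------------------
  1   | sedan | sushi | swimming | jazz
  2   | coupe | tacos | tennis | rock
  3   | truck | pizza | soccer | classical
  4   | van | pasta | golf | pop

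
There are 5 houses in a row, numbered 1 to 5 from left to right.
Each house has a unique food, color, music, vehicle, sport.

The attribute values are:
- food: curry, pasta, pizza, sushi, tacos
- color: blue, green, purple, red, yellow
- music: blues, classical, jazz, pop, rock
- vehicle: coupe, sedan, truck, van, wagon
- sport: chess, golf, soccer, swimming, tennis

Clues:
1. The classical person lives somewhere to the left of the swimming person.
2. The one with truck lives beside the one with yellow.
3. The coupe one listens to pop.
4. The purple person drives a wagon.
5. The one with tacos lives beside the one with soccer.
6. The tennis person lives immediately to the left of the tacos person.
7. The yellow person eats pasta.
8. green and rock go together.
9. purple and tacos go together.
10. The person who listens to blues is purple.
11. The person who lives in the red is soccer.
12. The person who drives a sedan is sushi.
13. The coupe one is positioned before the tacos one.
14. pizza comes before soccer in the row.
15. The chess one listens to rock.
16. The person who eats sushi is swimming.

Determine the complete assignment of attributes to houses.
Solution:

House | Food | Color | Music | Vehicle | Sport
----------------------------------------------
  1   | pizza | green | rock | truck | chess
  2   | pasta | yellow | pop | coupe | tennis
  3   | tacos | purple | blues | wagon | golf
  4   | curry | red | classical | van | soccer
  5   | sushi | blue | jazz | sedan | swimming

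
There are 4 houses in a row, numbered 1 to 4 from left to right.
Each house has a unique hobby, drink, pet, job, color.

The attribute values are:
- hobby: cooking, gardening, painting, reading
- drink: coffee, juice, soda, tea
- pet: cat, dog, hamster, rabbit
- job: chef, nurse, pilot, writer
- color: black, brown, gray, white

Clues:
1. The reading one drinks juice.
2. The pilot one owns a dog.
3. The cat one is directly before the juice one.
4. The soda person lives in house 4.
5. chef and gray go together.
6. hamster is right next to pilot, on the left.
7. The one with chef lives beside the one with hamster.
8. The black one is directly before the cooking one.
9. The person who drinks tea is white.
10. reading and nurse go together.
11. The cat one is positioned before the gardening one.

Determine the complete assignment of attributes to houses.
Solution:

House | Hobby | Drink | Pet | Job | Color
-----------------------------------------
  1   | painting | coffee | cat | chef | gray
  2   | reading | juice | hamster | nurse | black
  3   | cooking | tea | dog | pilot | white
  4   | gardening | soda | rabbit | writer | brown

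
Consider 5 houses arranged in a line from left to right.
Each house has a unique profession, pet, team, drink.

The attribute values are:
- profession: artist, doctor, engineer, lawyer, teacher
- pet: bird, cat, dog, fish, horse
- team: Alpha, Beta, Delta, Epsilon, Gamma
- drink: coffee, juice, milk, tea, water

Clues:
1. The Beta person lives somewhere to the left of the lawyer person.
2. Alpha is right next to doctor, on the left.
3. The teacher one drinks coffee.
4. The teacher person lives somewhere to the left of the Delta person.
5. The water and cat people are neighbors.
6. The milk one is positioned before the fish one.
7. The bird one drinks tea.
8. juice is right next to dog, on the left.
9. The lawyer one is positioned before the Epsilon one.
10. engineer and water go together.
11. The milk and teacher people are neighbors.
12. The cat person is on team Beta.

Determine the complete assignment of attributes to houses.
Solution:

House | Profession | Pet | Team | Drink
---------------------------------------
  1   | engineer | horse | Alpha | water
  2   | doctor | cat | Beta | juice
  3   | lawyer | dog | Gamma | milk
  4   | teacher | fish | Epsilon | coffee
  5   | artist | bird | Delta | tea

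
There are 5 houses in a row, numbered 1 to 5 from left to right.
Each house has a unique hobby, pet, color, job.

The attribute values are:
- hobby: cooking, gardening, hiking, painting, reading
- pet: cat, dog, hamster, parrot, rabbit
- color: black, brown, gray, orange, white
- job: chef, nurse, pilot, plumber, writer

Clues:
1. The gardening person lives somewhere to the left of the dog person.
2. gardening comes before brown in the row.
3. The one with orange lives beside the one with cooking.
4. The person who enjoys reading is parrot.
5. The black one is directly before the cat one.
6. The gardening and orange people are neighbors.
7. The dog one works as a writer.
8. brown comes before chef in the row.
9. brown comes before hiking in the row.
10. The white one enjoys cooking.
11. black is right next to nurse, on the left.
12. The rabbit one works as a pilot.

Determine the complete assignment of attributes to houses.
Solution:

House | Hobby | Pet | Color | Job
---------------------------------
  1   | gardening | rabbit | black | pilot
  2   | painting | cat | orange | nurse
  3   | cooking | dog | white | writer
  4   | reading | parrot | brown | plumber
  5   | hiking | hamster | gray | chef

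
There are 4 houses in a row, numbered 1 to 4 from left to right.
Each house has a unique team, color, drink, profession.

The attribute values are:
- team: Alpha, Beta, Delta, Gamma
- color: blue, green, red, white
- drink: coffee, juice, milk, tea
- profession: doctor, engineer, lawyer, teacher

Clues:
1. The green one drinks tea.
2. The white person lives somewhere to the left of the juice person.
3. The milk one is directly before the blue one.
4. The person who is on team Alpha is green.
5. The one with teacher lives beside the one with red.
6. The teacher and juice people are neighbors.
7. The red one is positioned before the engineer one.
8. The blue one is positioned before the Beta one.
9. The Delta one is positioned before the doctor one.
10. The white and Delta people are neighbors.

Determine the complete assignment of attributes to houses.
Solution:

House | Team | Color | Drink | Profession
-----------------------------------------
  1   | Gamma | white | milk | lawyer
  2   | Delta | blue | coffee | teacher
  3   | Beta | red | juice | doctor
  4   | Alpha | green | tea | engineer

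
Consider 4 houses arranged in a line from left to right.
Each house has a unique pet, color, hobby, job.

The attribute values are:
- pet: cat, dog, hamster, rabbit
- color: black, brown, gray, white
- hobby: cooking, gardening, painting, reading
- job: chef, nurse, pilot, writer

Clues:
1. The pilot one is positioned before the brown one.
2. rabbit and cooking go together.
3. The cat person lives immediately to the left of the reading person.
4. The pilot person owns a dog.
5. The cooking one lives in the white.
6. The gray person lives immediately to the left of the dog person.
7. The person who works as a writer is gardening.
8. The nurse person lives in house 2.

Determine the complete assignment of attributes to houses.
Solution:

House | Pet | Color | Hobby | Job
---------------------------------
  1   | rabbit | white | cooking | chef
  2   | cat | gray | painting | nurse
  3   | dog | black | reading | pilot
  4   | hamster | brown | gardening | writer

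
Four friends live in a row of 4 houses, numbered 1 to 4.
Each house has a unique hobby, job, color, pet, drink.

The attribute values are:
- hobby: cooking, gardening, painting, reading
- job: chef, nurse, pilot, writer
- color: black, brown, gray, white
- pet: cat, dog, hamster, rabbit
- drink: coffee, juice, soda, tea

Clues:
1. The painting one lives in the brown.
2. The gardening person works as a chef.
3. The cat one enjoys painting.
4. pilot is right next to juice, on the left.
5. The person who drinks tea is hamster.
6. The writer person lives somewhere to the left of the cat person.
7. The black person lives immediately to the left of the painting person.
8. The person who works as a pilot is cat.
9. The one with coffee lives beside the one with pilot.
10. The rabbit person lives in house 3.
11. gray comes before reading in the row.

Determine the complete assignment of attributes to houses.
Solution:

House | Hobby | Job | Color | Pet | Drink
-----------------------------------------
  1   | cooking | writer | black | dog | coffee
  2   | painting | pilot | brown | cat | soda
  3   | gardening | chef | gray | rabbit | juice
  4   | reading | nurse | white | hamster | tea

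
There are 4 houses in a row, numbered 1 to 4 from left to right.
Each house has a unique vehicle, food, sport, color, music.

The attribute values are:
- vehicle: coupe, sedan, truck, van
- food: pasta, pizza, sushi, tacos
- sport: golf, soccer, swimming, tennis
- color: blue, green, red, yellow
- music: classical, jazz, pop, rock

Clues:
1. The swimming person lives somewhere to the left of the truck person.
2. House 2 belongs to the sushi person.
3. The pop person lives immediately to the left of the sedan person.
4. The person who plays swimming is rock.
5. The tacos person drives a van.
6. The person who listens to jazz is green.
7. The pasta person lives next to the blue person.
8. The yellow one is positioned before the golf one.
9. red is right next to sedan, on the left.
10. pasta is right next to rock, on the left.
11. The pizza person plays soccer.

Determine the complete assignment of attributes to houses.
Solution:

House | Vehicle | Food | Sport | Color | Music
----------------------------------------------
  1   | coupe | pasta | tennis | red | pop
  2   | sedan | sushi | swimming | blue | rock
  3   | truck | pizza | soccer | yellow | classical
  4   | van | tacos | golf | green | jazz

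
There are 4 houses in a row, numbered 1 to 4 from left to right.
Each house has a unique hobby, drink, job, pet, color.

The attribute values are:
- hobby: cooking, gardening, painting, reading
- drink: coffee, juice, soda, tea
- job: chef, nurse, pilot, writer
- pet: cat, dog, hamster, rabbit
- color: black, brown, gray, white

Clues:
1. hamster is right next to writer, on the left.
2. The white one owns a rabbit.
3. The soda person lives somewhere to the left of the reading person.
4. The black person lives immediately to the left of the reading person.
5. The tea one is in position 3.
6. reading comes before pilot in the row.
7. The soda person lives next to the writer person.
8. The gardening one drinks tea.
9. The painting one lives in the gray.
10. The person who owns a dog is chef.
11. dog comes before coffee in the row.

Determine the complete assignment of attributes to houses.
Solution:

House | Hobby | Drink | Job | Pet | Color
-----------------------------------------
  1   | cooking | soda | nurse | hamster | black
  2   | reading | juice | writer | rabbit | white
  3   | gardening | tea | chef | dog | brown
  4   | painting | coffee | pilot | cat | gray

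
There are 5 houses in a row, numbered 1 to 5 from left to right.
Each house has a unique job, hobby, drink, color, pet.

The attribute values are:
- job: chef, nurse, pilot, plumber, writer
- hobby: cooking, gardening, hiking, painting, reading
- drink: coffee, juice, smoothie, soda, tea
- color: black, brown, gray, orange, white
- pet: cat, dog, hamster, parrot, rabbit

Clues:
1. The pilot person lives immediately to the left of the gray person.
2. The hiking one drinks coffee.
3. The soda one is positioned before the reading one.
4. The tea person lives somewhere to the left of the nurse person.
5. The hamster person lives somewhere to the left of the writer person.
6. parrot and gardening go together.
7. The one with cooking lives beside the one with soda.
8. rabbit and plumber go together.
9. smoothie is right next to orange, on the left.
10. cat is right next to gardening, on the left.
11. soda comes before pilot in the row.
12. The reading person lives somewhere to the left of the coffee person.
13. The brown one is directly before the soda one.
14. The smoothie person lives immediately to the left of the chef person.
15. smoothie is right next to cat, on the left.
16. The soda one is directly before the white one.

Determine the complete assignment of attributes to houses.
Solution:

House | Job | Hobby | Drink | Color | Pet
-----------------------------------------
  1   | plumber | cooking | smoothie | brown | rabbit
  2   | chef | painting | soda | orange | cat
  3   | pilot | gardening | tea | white | parrot
  4   | nurse | reading | juice | gray | hamster
  5   | writer | hiking | coffee | black | dog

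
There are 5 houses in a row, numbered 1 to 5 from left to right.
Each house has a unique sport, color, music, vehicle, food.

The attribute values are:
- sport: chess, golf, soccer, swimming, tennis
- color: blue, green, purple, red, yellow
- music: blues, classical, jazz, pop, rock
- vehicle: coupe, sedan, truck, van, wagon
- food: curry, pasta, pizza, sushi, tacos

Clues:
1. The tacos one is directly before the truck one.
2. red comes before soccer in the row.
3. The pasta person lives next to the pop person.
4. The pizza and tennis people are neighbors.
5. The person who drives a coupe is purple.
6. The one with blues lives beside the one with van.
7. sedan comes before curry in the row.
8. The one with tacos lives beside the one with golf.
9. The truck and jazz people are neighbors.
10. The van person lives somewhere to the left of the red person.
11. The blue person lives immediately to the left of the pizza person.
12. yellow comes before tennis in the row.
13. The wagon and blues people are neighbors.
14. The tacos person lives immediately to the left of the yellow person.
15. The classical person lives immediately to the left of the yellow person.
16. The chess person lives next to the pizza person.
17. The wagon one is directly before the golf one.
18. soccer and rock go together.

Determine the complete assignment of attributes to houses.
Solution:

House | Sport | Color | Music | Vehicle | Food
----------------------------------------------
  1   | chess | blue | classical | wagon | tacos
  2   | golf | yellow | blues | truck | pizza
  3   | tennis | green | jazz | van | pasta
  4   | swimming | red | pop | sedan | sushi
  5   | soccer | purple | rock | coupe | curry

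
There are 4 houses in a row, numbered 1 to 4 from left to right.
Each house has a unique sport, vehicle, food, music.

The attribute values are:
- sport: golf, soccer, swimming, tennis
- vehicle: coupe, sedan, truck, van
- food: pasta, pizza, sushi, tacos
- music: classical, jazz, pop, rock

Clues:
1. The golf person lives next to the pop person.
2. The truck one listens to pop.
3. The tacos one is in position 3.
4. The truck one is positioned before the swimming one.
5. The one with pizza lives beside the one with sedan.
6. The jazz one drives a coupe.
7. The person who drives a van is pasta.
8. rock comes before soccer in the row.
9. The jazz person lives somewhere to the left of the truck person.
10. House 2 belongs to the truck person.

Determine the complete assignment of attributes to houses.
Solution:

House | Sport | Vehicle | Food | Music
--------------------------------------
  1   | golf | coupe | sushi | jazz
  2   | tennis | truck | pizza | pop
  3   | swimming | sedan | tacos | rock
  4   | soccer | van | pasta | classical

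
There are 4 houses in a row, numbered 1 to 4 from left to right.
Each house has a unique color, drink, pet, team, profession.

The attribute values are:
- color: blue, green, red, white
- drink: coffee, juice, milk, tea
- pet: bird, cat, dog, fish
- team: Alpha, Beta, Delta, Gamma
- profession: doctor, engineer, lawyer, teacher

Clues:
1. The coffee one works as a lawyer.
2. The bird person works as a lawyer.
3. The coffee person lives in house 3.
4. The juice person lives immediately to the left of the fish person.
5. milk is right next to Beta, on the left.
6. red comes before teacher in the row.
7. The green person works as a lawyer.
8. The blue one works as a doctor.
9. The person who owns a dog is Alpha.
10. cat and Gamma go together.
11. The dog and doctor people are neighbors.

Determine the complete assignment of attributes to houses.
Solution:

House | Color | Drink | Pet | Team | Profession
-----------------------------------------------
  1   | red | juice | dog | Alpha | engineer
  2   | blue | milk | fish | Delta | doctor
  3   | green | coffee | bird | Beta | lawyer
  4   | white | tea | cat | Gamma | teacher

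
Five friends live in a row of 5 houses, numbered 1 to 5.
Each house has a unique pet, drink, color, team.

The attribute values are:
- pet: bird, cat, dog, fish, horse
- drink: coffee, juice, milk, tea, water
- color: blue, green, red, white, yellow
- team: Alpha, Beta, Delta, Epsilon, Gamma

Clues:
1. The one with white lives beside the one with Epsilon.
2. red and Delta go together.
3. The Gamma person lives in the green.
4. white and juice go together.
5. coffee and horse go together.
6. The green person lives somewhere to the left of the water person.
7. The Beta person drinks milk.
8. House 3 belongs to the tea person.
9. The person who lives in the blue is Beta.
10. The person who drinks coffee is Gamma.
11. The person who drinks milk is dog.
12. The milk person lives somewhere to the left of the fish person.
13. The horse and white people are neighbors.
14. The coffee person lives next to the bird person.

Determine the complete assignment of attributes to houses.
Solution:

House | Pet | Drink | Color | Team
----------------------------------
  1   | horse | coffee | green | Gamma
  2   | bird | juice | white | Alpha
  3   | cat | tea | yellow | Epsilon
  4   | dog | milk | blue | Beta
  5   | fish | water | red | Delta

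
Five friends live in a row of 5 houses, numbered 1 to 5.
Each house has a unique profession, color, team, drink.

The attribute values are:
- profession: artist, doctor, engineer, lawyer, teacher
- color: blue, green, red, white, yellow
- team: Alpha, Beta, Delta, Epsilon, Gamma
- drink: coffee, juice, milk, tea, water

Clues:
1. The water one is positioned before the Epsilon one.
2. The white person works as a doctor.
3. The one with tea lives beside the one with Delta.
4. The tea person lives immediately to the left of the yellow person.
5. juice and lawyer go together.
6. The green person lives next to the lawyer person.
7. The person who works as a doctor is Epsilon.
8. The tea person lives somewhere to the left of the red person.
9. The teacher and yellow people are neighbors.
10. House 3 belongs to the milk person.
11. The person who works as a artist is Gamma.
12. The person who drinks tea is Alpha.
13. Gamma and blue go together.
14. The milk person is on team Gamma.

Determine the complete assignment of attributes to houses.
Solution:

House | Profession | Color | Team | Drink
-----------------------------------------
  1   | teacher | green | Alpha | tea
  2   | lawyer | yellow | Delta | juice
  3   | artist | blue | Gamma | milk
  4   | engineer | red | Beta | water
  5   | doctor | white | Epsilon | coffee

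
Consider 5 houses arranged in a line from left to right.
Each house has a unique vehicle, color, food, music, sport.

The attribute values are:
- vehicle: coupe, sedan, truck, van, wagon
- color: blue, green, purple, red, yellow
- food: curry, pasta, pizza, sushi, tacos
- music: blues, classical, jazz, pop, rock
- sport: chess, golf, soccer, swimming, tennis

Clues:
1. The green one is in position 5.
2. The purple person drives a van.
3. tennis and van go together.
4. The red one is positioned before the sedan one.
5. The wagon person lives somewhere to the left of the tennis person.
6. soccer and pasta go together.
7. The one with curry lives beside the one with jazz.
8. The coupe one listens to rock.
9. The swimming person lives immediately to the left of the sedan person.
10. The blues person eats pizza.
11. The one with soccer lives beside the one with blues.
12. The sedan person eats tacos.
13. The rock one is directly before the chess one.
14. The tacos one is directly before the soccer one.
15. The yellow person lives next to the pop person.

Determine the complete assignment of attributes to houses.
Solution:

House | Vehicle | Color | Food | Music | Sport
----------------------------------------------
  1   | coupe | red | curry | rock | swimming
  2   | sedan | yellow | tacos | jazz | chess
  3   | wagon | blue | pasta | pop | soccer
  4   | van | purple | pizza | blues | tennis
  5   | truck | green | sushi | classical | golf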